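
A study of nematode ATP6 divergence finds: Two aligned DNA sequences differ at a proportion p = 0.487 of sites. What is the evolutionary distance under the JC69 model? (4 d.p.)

0.7859

d = −(3/4) ln(1 − 4p/3) = −0.75 ln(1 − 0.649333) = −0.75 ln(0.350667)
  = −0.75 × (-1.047918) = 0.785939 substitutions/site.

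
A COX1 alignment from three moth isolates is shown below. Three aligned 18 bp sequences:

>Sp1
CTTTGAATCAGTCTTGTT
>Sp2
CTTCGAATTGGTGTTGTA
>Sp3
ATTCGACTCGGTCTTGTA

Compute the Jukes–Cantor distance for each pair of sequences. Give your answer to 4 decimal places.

d(Sp1,Sp2) = 0.3470, d(Sp1,Sp3) = 0.3470, d(Sp2,Sp3) = 0.2635

Sp1–Sp2: 5/18 sites differ → p ≈ 0.277778, d = −0.75 ln(1 − 0.370371) = 0.346968 ≈ 0.3470.
Sp1–Sp3: 5/18 sites differ → p ≈ 0.277778, d = −0.75 ln(1 − 0.370371) = 0.346968 ≈ 0.3470.
Sp2–Sp3: 4/18 sites differ → p ≈ 0.222222, d = −0.75 ln(1 − 0.296296) = 0.263548 ≈ 0.2635.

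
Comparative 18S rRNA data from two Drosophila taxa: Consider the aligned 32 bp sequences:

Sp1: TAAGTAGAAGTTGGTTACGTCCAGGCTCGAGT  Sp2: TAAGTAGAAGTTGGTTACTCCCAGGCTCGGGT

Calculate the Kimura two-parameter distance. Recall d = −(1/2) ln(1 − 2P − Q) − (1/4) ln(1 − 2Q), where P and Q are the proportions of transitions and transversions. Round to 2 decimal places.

Of 32 sites, 2 differences are transitions and 1 are transversions, so P = 2/32 = 0.0625 and Q = 1/32 = 0.03125.
Under the Kimura two-parameter model, d = −½ ln(1 − 2P − Q) − ¼ ln(1 − 2Q).
1 − 2P − Q = 0.84375, giving −½ ln(0.84375) = 0.084950.
1 − 2Q = 0.9375, giving −¼ ln(0.9375) = 0.016135.
d = 0.084950 + 0.016135 = 0.101085.

0.10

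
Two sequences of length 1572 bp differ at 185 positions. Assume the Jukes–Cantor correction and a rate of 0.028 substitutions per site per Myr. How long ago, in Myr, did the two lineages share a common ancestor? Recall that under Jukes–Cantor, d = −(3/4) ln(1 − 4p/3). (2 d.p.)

p = 185/1572 ≈ 0.117684.
d = −(3/4) ln(1 − 4p/3) = −0.75 ln(1 − 0.156912) = −0.75 ln(0.843088)
  = −0.75 × (-0.170684) = 0.128013 substitutions/site.
Under a molecular clock d = 2μt, so t = d/(2μ) = 0.128013 / (2 × 0.028) = 2.29 Myr.

2.29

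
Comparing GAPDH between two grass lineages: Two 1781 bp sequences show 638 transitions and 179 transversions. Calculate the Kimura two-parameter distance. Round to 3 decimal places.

0.905

P = 638/1781 ≈ 0.358226 and Q = 179/1781 ≈ 0.100505.
Under the Kimura two-parameter model, d = −½ ln(1 − 2P − Q) − ¼ ln(1 − 2Q).
1 − 2P − Q = 0.183043, giving −½ ln(0.183043) = 0.849017.
1 − 2Q = 0.79899, giving −¼ ln(0.79899) = 0.056102.
d = 0.849017 + 0.056102 = 0.905119.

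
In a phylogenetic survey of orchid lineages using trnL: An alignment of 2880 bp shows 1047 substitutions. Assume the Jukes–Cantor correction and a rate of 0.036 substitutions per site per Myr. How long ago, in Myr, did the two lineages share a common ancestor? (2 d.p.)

p = 1047/2880 ≈ 0.363542.
d = −(3/4) ln(1 − 4p/3) = −0.75 ln(1 − 0.484723) = −0.75 ln(0.515277)
  = −0.75 × (-0.663051) = 0.497288 substitutions/site.
Under a molecular clock d = 2μt, so t = d/(2μ) = 0.497288 / (2 × 0.036) = 6.91 Myr.

6.91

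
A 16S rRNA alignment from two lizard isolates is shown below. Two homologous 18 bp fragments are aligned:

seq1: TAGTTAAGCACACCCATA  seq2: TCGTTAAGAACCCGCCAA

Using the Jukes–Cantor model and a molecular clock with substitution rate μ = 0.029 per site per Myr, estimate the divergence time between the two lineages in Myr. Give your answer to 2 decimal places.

The sequences differ at 6 of 18 sites (2, 9, 12, 14, 16, 17), so p = 6/18 ≈ 0.333333.
d = −(3/4) ln(1 − 4p/3) = −0.75 ln(1 − 0.444444) = −0.75 ln(0.555556)
  = −0.75 × (-0.587786) = 0.440840 substitutions/site.
Under a molecular clock d = 2μt, so t = d/(2μ) = 0.440840 / (2 × 0.029) = 7.60 Myr.

7.60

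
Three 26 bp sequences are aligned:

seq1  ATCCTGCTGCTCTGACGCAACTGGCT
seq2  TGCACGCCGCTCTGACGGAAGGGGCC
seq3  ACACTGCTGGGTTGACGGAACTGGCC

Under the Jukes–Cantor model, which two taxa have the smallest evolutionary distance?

seq1–seq2: 9/26 differ, p = 0.346, d = 0.464.
seq1–seq3: 7/26 differ, p = 0.269, d = 0.334.
seq2–seq3: 11/26 differ, p = 0.423, d = 0.623.
The smallest distance is between seq1 and seq3.

seq1 and seq3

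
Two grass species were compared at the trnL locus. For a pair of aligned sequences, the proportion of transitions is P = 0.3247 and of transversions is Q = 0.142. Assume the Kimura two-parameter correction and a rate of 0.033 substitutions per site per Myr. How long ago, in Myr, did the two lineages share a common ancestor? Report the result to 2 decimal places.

13.14

Under the Kimura two-parameter model, d = −½ ln(1 − 2P − Q) − ¼ ln(1 − 2Q).
1 − 2P − Q = 0.2086, giving −½ ln(0.2086) = 0.783668.
1 − 2Q = 0.716, giving −¼ ln(0.716) = 0.083519.
d = 0.783668 + 0.083519 = 0.867187.
Under a molecular clock d = 2μt, so t = d/(2μ) = 0.867187 / (2 × 0.033) = 13.14 Myr.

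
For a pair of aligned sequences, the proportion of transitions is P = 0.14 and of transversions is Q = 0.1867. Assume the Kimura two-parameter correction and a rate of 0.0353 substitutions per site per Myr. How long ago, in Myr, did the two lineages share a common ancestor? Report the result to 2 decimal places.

6.11

Under the Kimura two-parameter model, d = −½ ln(1 − 2P − Q) − ¼ ln(1 − 2Q).
1 − 2P − Q = 0.5333, giving −½ ln(0.5333) = 0.314336.
1 − 2Q = 0.6266, giving −¼ ln(0.6266) = 0.116862.
d = 0.314336 + 0.116862 = 0.431198.
Under a molecular clock d = 2μt, so t = d/(2μ) = 0.431198 / (2 × 0.0353) = 6.11 Myr.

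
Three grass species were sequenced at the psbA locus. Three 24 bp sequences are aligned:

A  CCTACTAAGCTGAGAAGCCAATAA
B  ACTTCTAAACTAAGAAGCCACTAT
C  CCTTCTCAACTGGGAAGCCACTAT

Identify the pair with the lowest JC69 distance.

B and C

A–B: 6/24 differ, p = 0.250, d = 0.304.
A–C: 6/24 differ, p = 0.250, d = 0.304.
B–C: 4/24 differ, p = 0.167, d = 0.188.
The smallest distance is between B and C.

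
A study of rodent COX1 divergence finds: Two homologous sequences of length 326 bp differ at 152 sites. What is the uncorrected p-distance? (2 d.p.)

p = 152/326 = 0.466257… ≈ 0.47 (to 2 d.p.).

0.47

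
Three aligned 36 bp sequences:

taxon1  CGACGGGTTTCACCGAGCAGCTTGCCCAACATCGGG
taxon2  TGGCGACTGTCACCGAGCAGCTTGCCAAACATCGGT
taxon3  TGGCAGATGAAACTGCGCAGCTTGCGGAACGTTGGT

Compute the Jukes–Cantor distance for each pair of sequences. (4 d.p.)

taxon1–taxon2: 7/36 sites differ → p ≈ 0.194444, d = −0.75 ln(1 − 0.259259) = 0.225078 ≈ 0.2251.
taxon1–taxon3: 14/36 sites differ → p ≈ 0.388889, d = −0.75 ln(1 − 0.518519) = 0.548166 ≈ 0.5482.
taxon2–taxon3: 11/36 sites differ → p ≈ 0.305556, d = −0.75 ln(1 − 0.407408) = 0.392437 ≈ 0.3924.

d(taxon1,taxon2) = 0.2251, d(taxon1,taxon3) = 0.5482, d(taxon2,taxon3) = 0.3924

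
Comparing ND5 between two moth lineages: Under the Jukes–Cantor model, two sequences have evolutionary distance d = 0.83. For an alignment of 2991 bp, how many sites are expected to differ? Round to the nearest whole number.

Invert JC69: p = (3/4)(1 − e^(−4d/3)) = 0.75 × (1 − e^(-1.106667)) = 0.75 × (1 − 0.330659) = 0.502006.
Expected differing sites = pL ≈ 0.502006 × 2991 = 1501.499946 ≈ 1501.

1501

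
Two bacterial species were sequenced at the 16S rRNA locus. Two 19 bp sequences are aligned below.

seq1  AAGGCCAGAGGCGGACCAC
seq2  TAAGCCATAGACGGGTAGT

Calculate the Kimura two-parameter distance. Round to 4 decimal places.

Of 19 sites, 6 differences are transitions and 3 are transversions, so P = 6/19 ≈ 0.315789 and Q = 3/19 ≈ 0.157895.
Under the Kimura two-parameter model, d = −½ ln(1 − 2P − Q) − ¼ ln(1 − 2Q).
1 − 2P − Q = 0.210527, giving −½ ln(0.210527) = 0.779071.
1 − 2Q = 0.68421, giving −¼ ln(0.68421) = 0.094873.
d = 0.779071 + 0.094873 = 0.873944.

0.8739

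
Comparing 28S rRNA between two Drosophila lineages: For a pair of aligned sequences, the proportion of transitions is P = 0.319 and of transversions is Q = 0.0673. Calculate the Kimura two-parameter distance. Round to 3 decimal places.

Under the Kimura two-parameter model, d = −½ ln(1 − 2P − Q) − ¼ ln(1 − 2Q).
1 − 2P − Q = 0.2947, giving −½ ln(0.2947) = 0.610899.
1 − 2Q = 0.8654, giving −¼ ln(0.8654) = 0.036141.
d = 0.610899 + 0.036141 = 0.647040.

0.647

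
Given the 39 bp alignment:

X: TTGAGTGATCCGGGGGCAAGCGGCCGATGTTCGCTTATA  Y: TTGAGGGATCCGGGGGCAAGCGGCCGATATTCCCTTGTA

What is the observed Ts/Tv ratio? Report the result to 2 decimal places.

1.00

Transitions are A↔G and C↔T; transversions are all other mismatches.
Transitions: 2. Transversions: 2.
R = 2/2 = 1.00.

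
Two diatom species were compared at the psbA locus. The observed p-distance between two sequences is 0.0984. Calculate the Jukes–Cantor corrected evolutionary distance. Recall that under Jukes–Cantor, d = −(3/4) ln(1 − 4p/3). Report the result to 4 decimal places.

d = −(3/4) ln(1 − 4p/3) = −0.75 ln(1 − 0.1312) = −0.75 ln(0.8688)
  = −0.75 × (-0.140642) = 0.105482 substitutions/site.

0.1055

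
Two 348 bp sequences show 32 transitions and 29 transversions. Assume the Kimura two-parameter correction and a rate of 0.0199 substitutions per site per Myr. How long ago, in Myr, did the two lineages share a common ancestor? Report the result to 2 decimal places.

5.05

P = 32/348 ≈ 0.091954 and Q = 29/348 ≈ 0.083333.
Under the Kimura two-parameter model, d = −½ ln(1 − 2P − Q) − ¼ ln(1 − 2Q).
1 − 2P − Q = 0.732759, giving −½ ln(0.732759) = 0.155469.
1 − 2Q = 0.833334, giving −¼ ln(0.833334) = 0.045580.
d = 0.155469 + 0.045580 = 0.201049.
Under a molecular clock d = 2μt, so t = d/(2μ) = 0.201049 / (2 × 0.0199) = 5.05 Myr.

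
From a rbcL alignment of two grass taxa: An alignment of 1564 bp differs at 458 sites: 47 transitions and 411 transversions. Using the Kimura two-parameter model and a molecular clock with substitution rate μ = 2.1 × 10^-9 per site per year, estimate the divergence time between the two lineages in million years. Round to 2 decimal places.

P = 47/1564 ≈ 0.030051 and Q = 411/1564 ≈ 0.262788.
Under the Kimura two-parameter model, d = −½ ln(1 − 2P − Q) − ¼ ln(1 − 2Q).
1 − 2P − Q = 0.67711, giving −½ ln(0.67711) = 0.194961.
1 − 2Q = 0.474424, giving −¼ ln(0.474424) = 0.186413.
d = 0.194961 + 0.186413 = 0.381374.
Under a molecular clock d = 2μt, so t = d/(2μ) = 0.381374 / (2 × 2.1 × 10^-9) = 90.80 million years.

90.80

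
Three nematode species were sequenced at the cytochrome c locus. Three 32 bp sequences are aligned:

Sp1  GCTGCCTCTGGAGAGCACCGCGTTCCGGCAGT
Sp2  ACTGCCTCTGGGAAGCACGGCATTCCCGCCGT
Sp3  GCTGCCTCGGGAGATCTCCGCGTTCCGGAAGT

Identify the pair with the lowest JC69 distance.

Sp1 and Sp3

Sp1–Sp2: 7/32 differ, p = 0.219, d = 0.259.
Sp1–Sp3: 4/32 differ, p = 0.125, d = 0.137.
Sp2–Sp3: 11/32 differ, p = 0.344, d = 0.460.
The smallest distance is between Sp1 and Sp3.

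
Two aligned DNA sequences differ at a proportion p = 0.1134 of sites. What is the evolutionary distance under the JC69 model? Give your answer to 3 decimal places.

d = −(3/4) ln(1 − 4p/3) = −0.75 ln(1 − 0.1512) = −0.75 ln(0.8488)
  = −0.75 × (-0.163932) = 0.122949 substitutions/site.

0.123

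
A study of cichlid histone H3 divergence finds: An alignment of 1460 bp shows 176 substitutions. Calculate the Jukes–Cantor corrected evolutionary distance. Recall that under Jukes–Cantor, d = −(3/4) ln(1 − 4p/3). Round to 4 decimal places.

p = 176/1460 ≈ 0.120548.
d = −(3/4) ln(1 − 4p/3) = −0.75 ln(1 − 0.160731) = −0.75 ln(0.839269)
  = −0.75 × (-0.175224) = 0.131418 substitutions/site.

0.1314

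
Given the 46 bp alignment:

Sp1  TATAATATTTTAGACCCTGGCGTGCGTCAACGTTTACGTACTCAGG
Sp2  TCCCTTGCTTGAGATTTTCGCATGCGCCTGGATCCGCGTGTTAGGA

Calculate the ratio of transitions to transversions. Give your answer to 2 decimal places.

2.13

Transitions are A↔G and C↔T; transversions are all other mismatches.
Transitions: 17. Transversions: 8.
R = 17/8 = 2.125 ≈ 2.13 (to 2 d.p.).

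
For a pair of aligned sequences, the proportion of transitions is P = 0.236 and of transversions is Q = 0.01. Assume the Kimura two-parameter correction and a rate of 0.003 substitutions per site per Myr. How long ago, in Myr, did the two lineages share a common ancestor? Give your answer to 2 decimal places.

55.66

Under the Kimura two-parameter model, d = −½ ln(1 − 2P − Q) − ¼ ln(1 − 2Q).
1 − 2P − Q = 0.518, giving −½ ln(0.518) = 0.328890.
1 − 2Q = 0.98, giving −¼ ln(0.98) = 0.005051.
d = 0.328890 + 0.005051 = 0.333941.
Under a molecular clock d = 2μt, so t = d/(2μ) = 0.333941 / (2 × 0.003) = 55.66 Myr.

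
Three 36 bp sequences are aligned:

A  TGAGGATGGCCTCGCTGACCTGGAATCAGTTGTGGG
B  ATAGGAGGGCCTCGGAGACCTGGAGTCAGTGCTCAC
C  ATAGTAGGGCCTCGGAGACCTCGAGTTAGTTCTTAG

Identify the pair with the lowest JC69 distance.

B and C

A–B: 11/36 differ, p = 0.306, d = 0.392.
A–C: 12/36 differ, p = 0.333, d = 0.441.
B–C: 6/36 differ, p = 0.167, d = 0.188.
The smallest distance is between B and C.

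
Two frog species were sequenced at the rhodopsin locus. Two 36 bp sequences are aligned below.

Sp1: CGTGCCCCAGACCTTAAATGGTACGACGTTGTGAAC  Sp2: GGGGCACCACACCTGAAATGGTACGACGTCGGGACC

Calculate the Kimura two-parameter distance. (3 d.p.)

Of 36 sites, 1 differences are transitions and 7 are transversions, so P = 1/36 ≈ 0.027778 and Q = 7/36 ≈ 0.194444.
Under the Kimura two-parameter model, d = −½ ln(1 − 2P − Q) − ¼ ln(1 − 2Q).
1 − 2P − Q = 0.75, giving −½ ln(0.75) = 0.143841.
1 − 2Q = 0.611112, giving −¼ ln(0.611112) = 0.123119.
d = 0.143841 + 0.123119 = 0.266960.

0.267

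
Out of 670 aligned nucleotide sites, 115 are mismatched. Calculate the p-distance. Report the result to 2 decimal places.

p = 115/670 = 0.171641… ≈ 0.17 (to 2 d.p.).

0.17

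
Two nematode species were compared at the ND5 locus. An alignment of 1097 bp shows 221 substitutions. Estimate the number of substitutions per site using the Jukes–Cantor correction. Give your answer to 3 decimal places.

0.235

p = 221/1097 ≈ 0.201459.
d = −(3/4) ln(1 − 4p/3) = −0.75 ln(1 − 0.268612) = −0.75 ln(0.731388)
  = −0.75 × (-0.312811) = 0.234608 substitutions/site.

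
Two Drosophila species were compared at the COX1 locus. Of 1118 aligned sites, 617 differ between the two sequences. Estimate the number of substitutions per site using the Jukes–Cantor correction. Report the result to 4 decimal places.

p = 617/1118 ≈ 0.551878.
d = −(3/4) ln(1 − 4p/3) = −0.75 ln(1 − 0.735837) = −0.75 ln(0.264163)
  = −0.75 × (-1.331189) = 0.998392 substitutions/site.

0.9984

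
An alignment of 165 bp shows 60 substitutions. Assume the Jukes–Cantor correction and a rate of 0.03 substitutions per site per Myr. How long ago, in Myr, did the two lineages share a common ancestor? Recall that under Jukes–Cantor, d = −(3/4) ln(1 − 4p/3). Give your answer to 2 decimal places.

8.29

p = 60/165 ≈ 0.363636.
d = −(3/4) ln(1 − 4p/3) = −0.75 ln(1 − 0.484848) = −0.75 ln(0.515152)
  = −0.75 × (-0.663293) = 0.497470 substitutions/site.
Under a molecular clock d = 2μt, so t = d/(2μ) = 0.497470 / (2 × 0.03) = 8.29 Myr.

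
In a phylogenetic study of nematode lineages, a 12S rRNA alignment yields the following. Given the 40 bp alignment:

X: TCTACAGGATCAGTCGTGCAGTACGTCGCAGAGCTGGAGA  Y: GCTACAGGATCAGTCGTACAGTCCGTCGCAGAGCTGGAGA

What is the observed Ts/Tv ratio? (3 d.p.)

Transitions are A↔G and C↔T; transversions are all other mismatches.
Transitions: 1. Transversions: 2.
R = 1/2 = 0.500.

0.500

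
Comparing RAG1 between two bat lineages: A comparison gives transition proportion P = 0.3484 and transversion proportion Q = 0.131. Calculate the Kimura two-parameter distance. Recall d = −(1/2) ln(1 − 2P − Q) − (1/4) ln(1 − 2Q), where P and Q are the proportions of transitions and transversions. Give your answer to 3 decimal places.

0.956

Under the Kimura two-parameter model, d = −½ ln(1 − 2P − Q) − ¼ ln(1 − 2Q).
1 − 2P − Q = 0.1722, giving −½ ln(0.1722) = 0.879549.
1 − 2Q = 0.738, giving −¼ ln(0.738) = 0.075953.
d = 0.879549 + 0.075953 = 0.955502.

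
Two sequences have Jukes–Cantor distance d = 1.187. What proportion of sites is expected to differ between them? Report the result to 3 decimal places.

p = (3/4)(1 − e^(−4d/3)) = 0.75 × (1 − e^(-1.582667)) = 0.75 × (1 − 0.205426) = 0.595931.

0.596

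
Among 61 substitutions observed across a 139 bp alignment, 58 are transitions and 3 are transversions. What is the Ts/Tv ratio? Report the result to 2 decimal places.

R = 58/3 = 19.333333… ≈ 19.33 (to 2 d.p.).

19.33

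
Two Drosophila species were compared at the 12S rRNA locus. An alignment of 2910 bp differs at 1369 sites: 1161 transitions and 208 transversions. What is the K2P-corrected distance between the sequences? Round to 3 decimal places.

1.056

P = 1161/2910 ≈ 0.398969 and Q = 208/2910 ≈ 0.071478.
Under the Kimura two-parameter model, d = −½ ln(1 − 2P − Q) − ¼ ln(1 − 2Q).
1 − 2P − Q = 0.130584, giving −½ ln(0.130584) = 1.017869.
1 − 2Q = 0.857044, giving −¼ ln(0.857044) = 0.038567.
d = 1.017869 + 0.038567 = 1.056436.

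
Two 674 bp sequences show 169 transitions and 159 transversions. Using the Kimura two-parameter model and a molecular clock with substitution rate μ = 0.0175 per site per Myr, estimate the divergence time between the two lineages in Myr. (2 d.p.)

23.66

P = 169/674 ≈ 0.250742 and Q = 159/674 ≈ 0.235905.
Under the Kimura two-parameter model, d = −½ ln(1 − 2P − Q) − ¼ ln(1 − 2Q).
1 − 2P − Q = 0.262611, giving −½ ln(0.262611) = 0.668541.
1 − 2Q = 0.52819, giving −¼ ln(0.52819) = 0.159575.
d = 0.668541 + 0.159575 = 0.828116.
Under a molecular clock d = 2μt, so t = d/(2μ) = 0.828116 / (2 × 0.0175) = 23.66 Myr.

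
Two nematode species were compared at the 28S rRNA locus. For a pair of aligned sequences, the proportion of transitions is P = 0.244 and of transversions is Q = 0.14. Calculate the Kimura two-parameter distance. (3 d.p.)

Under the Kimura two-parameter model, d = −½ ln(1 − 2P − Q) − ¼ ln(1 − 2Q).
1 − 2P − Q = 0.372, giving −½ ln(0.372) = 0.494431.
1 − 2Q = 0.72, giving −¼ ln(0.72) = 0.082126.
d = 0.494431 + 0.082126 = 0.576557.

0.577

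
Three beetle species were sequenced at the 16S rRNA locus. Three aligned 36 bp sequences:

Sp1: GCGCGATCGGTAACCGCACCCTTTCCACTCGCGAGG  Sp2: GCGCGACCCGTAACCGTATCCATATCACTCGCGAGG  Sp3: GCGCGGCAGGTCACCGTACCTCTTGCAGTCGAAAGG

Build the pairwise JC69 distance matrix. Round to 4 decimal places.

Sp1–Sp2: 7/36 sites differ → p ≈ 0.194444, d = −0.75 ln(1 − 0.259259) = 0.225078 ≈ 0.2251.
Sp1–Sp3: 11/36 sites differ → p ≈ 0.305556, d = −0.75 ln(1 − 0.407408) = 0.392437 ≈ 0.3924.
Sp2–Sp3: 12/36 sites differ → p ≈ 0.333333, d = −0.75 ln(1 − 0.444444) = 0.440839 ≈ 0.4408.

d(Sp1,Sp2) = 0.2251, d(Sp1,Sp3) = 0.3924, d(Sp2,Sp3) = 0.4408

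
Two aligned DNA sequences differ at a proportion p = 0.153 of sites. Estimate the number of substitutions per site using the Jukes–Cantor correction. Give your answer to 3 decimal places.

d = −(3/4) ln(1 − 4p/3) = −0.75 ln(1 − 0.204) = −0.75 ln(0.796)
  = −0.75 × (-0.228156) = 0.171117 substitutions/site.

0.171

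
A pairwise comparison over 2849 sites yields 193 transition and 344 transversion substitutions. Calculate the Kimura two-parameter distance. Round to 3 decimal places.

P = 193/2849 ≈ 0.067743 and Q = 344/2849 ≈ 0.120744.
Under the Kimura two-parameter model, d = −½ ln(1 − 2P − Q) − ¼ ln(1 − 2Q).
1 − 2P − Q = 0.74377, giving −½ ln(0.74377) = 0.148012.
1 − 2Q = 0.758512, giving −¼ ln(0.758512) = 0.069099.
d = 0.148012 + 0.069099 = 0.217111.

0.217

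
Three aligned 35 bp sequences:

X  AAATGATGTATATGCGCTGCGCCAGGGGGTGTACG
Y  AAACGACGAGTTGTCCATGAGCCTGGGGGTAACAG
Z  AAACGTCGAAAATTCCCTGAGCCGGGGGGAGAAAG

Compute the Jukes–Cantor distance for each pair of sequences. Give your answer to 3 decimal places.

X–Y: 15/35 sites differ → p ≈ 0.428571, d = −0.75 ln(1 − 0.571428) = 0.635472 ≈ 0.635.
X–Z: 12/35 sites differ → p ≈ 0.342857, d = −0.75 ln(1 − 0.457143) = 0.458182 ≈ 0.458.
Y–Z: 10/35 sites differ → p ≈ 0.285714, d = −0.75 ln(1 − 0.380952) = 0.359679 ≈ 0.360.

d(X,Y) = 0.635, d(X,Z) = 0.458, d(Y,Z) = 0.360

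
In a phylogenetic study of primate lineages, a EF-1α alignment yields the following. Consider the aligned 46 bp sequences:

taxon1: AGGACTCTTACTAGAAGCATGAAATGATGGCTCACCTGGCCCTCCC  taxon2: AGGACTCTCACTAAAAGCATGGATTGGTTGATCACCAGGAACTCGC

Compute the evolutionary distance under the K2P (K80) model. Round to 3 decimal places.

Of 46 sites, 4 differences are transitions and 7 are transversions, so P = 4/46 ≈ 0.086957 and Q = 7/46 ≈ 0.152174.
Under the Kimura two-parameter model, d = −½ ln(1 − 2P − Q) − ¼ ln(1 − 2Q).
1 − 2P − Q = 0.673912, giving −½ ln(0.673912) = 0.197328.
1 − 2Q = 0.695652, giving −¼ ln(0.695652) = 0.090726.
d = 0.197328 + 0.090726 = 0.288054.

0.288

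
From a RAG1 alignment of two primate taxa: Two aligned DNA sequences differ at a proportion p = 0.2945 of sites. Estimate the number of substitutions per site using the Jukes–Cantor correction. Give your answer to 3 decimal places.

0.374

d = −(3/4) ln(1 − 4p/3) = −0.75 ln(1 − 0.392667) = −0.75 ln(0.607333)
  = −0.75 × (-0.498678) = 0.374009 substitutions/site.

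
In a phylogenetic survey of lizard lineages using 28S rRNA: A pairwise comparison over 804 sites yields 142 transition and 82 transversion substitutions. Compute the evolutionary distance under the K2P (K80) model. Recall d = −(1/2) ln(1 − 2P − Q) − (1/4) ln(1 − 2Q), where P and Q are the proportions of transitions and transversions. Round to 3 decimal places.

P = 142/804 ≈ 0.176617 and Q = 82/804 ≈ 0.10199.
Under the Kimura two-parameter model, d = −½ ln(1 − 2P − Q) − ¼ ln(1 − 2Q).
1 − 2P − Q = 0.544776, giving −½ ln(0.544776) = 0.303690.
1 − 2Q = 0.79602, giving −¼ ln(0.79602) = 0.057033.
d = 0.303690 + 0.057033 = 0.360723.

0.361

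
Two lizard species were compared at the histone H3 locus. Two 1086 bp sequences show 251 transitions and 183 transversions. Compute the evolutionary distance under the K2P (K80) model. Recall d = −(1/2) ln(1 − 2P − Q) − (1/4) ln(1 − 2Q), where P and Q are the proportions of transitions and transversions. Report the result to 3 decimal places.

P = 251/1086 ≈ 0.231123 and Q = 183/1086 ≈ 0.168508.
Under the Kimura two-parameter model, d = −½ ln(1 − 2P − Q) − ¼ ln(1 − 2Q).
1 − 2P − Q = 0.369246, giving −½ ln(0.369246) = 0.498146.
1 − 2Q = 0.662984, giving −¼ ln(0.662984) = 0.102751.
d = 0.498146 + 0.102751 = 0.600897.

0.601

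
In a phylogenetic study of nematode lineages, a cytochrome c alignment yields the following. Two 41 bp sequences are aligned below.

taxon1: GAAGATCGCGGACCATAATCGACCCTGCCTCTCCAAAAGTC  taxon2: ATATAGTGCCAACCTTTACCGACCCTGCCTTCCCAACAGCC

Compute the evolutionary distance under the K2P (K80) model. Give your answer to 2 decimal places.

0.46

Of 41 sites, 7 differences are transitions and 7 are transversions, so P = 7/41 ≈ 0.170732 and Q = 7/41 ≈ 0.170732.
Under the Kimura two-parameter model, d = −½ ln(1 − 2P − Q) − ¼ ln(1 − 2Q).
1 − 2P − Q = 0.487804, giving −½ ln(0.487804) = 0.358921.
1 − 2Q = 0.658536, giving −¼ ln(0.658536) = 0.104434.
d = 0.358921 + 0.104434 = 0.463355.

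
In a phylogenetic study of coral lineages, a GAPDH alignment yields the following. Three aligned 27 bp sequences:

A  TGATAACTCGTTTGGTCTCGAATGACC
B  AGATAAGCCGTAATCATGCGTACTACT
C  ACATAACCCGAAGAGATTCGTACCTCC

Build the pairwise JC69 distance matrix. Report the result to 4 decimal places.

A–B: 14/27 sites differ → p ≈ 0.518519, d = −0.75 ln(1 − 0.691359) = 0.881682 ≈ 0.8817.
A–C: 13/27 sites differ → p ≈ 0.481481, d = −0.75 ln(1 − 0.641975) = 0.770364 ≈ 0.7704.
B–C: 10/27 sites differ → p ≈ 0.37037, d = −0.75 ln(1 − 0.493827) = 0.510658 ≈ 0.5107.

d(A,B) = 0.8817, d(A,C) = 0.7704, d(B,C) = 0.5107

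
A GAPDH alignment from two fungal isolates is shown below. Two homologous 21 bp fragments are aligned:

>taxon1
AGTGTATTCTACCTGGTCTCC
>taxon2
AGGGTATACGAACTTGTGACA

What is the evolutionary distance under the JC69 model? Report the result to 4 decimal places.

0.5319

The sequences differ at 8 of 21 sites (3, 8, 10, 12, 15, 18, 19, 21), so p = 8/21 ≈ 0.380952.
d = −(3/4) ln(1 − 4p/3) = −0.75 ln(1 − 0.507936) = −0.75 ln(0.492064)
  = −0.75 × (-0.709146) = 0.531860 substitutions/site.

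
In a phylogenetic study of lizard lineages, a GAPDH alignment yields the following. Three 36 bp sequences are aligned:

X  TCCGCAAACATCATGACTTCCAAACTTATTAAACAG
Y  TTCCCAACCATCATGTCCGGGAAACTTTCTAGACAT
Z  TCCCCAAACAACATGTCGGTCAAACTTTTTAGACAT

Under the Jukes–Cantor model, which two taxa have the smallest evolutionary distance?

X–Y: 12/36 differ, p = 0.333, d = 0.441.
X–Z: 9/36 differ, p = 0.250, d = 0.304.
Y–Z: 7/36 differ, p = 0.194, d = 0.225.
The smallest distance is between Y and Z.

Y and Z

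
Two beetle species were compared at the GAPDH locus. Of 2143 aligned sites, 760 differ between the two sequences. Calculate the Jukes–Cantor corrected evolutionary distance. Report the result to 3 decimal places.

0.480

p = 760/2143 ≈ 0.354643.
d = −(3/4) ln(1 − 4p/3) = −0.75 ln(1 − 0.472857) = −0.75 ln(0.527143)
  = −0.75 × (-0.640283) = 0.480212 substitutions/site.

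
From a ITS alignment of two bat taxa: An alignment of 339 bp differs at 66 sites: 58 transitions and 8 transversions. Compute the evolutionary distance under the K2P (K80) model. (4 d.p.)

0.2398

P = 58/339 ≈ 0.171091 and Q = 8/339 ≈ 0.023599.
Under the Kimura two-parameter model, d = −½ ln(1 − 2P − Q) − ¼ ln(1 − 2Q).
1 − 2P − Q = 0.634219, giving −½ ln(0.634219) = 0.227680.
1 − 2Q = 0.952802, giving −¼ ln(0.952802) = 0.012087.
d = 0.227680 + 0.012087 = 0.239767.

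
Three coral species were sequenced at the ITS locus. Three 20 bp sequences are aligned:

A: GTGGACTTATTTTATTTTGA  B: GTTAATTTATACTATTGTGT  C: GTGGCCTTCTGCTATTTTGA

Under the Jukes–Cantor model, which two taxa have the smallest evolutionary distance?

A–B: 7/20 differ, p = 0.350, d = 0.471.
A–C: 4/20 differ, p = 0.200, d = 0.233.
B–C: 8/20 differ, p = 0.400, d = 0.572.
The smallest distance is between A and C.

A and C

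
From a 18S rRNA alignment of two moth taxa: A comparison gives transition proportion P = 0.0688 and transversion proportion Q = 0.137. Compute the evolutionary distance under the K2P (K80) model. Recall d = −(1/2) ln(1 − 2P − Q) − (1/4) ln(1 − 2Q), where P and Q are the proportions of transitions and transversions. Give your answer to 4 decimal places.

0.2406

Under the Kimura two-parameter model, d = −½ ln(1 − 2P − Q) − ¼ ln(1 − 2Q).
1 − 2P − Q = 0.7254, giving −½ ln(0.7254) = 0.160516.
1 − 2Q = 0.726, giving −¼ ln(0.726) = 0.080051.
d = 0.160516 + 0.080051 = 0.240567.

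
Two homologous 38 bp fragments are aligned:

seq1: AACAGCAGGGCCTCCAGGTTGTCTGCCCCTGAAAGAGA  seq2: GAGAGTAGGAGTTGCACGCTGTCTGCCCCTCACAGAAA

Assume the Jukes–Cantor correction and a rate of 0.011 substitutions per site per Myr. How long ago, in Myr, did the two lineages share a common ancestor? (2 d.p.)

18.63

The sequences differ at 12 of 38 sites, so p = 12/38 ≈ 0.315789.
d = −(3/4) ln(1 − 4p/3) = −0.75 ln(1 − 0.421052) = −0.75 ln(0.578948)
  = −0.75 × (-0.546543) = 0.409907 substitutions/site.
Under a molecular clock d = 2μt, so t = d/(2μ) = 0.409907 / (2 × 0.011) = 18.63 Myr.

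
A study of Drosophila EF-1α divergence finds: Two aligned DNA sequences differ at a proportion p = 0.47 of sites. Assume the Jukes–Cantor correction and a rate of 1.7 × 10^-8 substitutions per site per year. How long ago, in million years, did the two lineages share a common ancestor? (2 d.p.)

d = −(3/4) ln(1 − 4p/3) = −0.75 ln(1 − 0.626667) = −0.75 ln(0.373333)
  = −0.75 × (-0.985284) = 0.738963 substitutions/site.
Under a molecular clock d = 2μt, so t = d/(2μ) = 0.738963 / (2 × 1.7 × 10^-8) = 21.73 million years.

21.73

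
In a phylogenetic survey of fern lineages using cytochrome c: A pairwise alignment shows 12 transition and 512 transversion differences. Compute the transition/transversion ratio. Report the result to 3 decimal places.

0.023

R = 12/512 = 0.023437… ≈ 0.023 (to 3 d.p.).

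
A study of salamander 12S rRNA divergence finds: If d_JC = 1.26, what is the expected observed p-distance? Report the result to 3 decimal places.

p = (3/4)(1 − e^(−4d/3)) = 0.75 × (1 − e^(-1.68)) = 0.75 × (1 − 0.186374) = 0.610220.

0.610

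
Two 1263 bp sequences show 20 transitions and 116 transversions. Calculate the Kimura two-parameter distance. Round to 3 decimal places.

P = 20/1263 ≈ 0.015835 and Q = 116/1263 ≈ 0.091845.
Under the Kimura two-parameter model, d = −½ ln(1 − 2P − Q) − ¼ ln(1 − 2Q).
1 − 2P − Q = 0.876485, giving −½ ln(0.876485) = 0.065918.
1 − 2Q = 0.81631, giving −¼ ln(0.81631) = 0.050740.
d = 0.065918 + 0.050740 = 0.116658.

0.117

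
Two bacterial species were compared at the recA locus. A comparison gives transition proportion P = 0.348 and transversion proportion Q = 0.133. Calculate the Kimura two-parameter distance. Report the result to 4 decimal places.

Under the Kimura two-parameter model, d = −½ ln(1 − 2P − Q) − ¼ ln(1 − 2Q).
1 − 2P − Q = 0.171, giving −½ ln(0.171) = 0.883046.
1 − 2Q = 0.734, giving −¼ ln(0.734) = 0.077312.
d = 0.883046 + 0.077312 = 0.960358.

0.9604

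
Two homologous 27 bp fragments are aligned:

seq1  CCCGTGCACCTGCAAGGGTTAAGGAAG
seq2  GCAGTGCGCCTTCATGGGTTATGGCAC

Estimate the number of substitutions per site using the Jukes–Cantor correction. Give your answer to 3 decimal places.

0.377

The sequences differ at 8 of 27 sites (1, 3, 8, 12, 15, 22, 25, 27), so p = 8/27 ≈ 0.296296.
d = −(3/4) ln(1 − 4p/3) = −0.75 ln(1 − 0.395061) = −0.75 ln(0.604939)
  = −0.75 × (-0.502628) = 0.376971 substitutions/site.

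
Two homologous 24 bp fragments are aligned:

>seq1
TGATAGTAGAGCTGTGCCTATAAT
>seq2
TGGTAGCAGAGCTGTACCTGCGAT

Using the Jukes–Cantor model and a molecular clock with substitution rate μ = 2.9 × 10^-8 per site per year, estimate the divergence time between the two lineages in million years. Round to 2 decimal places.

The sequences differ at 6 of 24 sites (3, 7, 16, 20, 21, 22), so p = 6/24 = 0.25.
d = −(3/4) ln(1 − 4p/3) = −0.75 ln(1 − 0.333333) = −0.75 ln(0.666667)
  = −0.75 × (-0.405465) = 0.304099 substitutions/site.
Under a molecular clock d = 2μt, so t = d/(2μ) = 0.304099 / (2 × 2.9 × 10^-8) = 5.24 million years.

5.24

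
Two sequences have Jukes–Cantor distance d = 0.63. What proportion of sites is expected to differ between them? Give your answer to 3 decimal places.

0.426

p = (3/4)(1 − e^(−4d/3)) = 0.75 × (1 − e^(-0.84)) = 0.75 × (1 − 0.431711) = 0.426217.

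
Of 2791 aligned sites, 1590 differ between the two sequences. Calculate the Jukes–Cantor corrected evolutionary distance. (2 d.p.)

p = 1590/2791 ≈ 0.569688.
d = −(3/4) ln(1 − 4p/3) = −0.75 ln(1 − 0.759584) = −0.75 ln(0.240416)
  = −0.75 × (-1.425385) = 1.069039 substitutions/site.

1.07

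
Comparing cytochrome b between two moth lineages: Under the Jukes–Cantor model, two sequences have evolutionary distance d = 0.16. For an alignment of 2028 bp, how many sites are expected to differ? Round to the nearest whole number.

Invert JC69: p = (3/4)(1 − e^(−4d/3)) = 0.75 × (1 − e^(-0.213333)) = 0.75 × (1 − 0.807887) = 0.144085.
Expected differing sites = pL ≈ 0.144085 × 2028 = 292.20438 ≈ 292.

292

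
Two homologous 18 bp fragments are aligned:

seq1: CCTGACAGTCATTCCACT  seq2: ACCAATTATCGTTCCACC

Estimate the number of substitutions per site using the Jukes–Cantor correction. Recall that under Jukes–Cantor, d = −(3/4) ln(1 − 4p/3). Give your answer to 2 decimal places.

0.67

The sequences differ at 8 of 18 sites (1, 3, 4, 6, 7, 8, 11, 18), so p = 8/18 ≈ 0.444444.
d = −(3/4) ln(1 − 4p/3) = −0.75 ln(1 − 0.592592) = −0.75 ln(0.407408)
  = −0.75 × (-0.897940) = 0.673455 substitutions/site.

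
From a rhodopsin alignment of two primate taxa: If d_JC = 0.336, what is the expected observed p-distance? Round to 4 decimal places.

0.2708

p = (3/4)(1 − e^(−4d/3)) = 0.75 × (1 − e^(-0.448)) = 0.75 × (1 − 0.638905) = 0.270821.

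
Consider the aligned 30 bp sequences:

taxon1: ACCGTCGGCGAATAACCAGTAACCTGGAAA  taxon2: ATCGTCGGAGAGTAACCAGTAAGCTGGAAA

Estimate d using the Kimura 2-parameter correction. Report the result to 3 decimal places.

Of 30 sites, 2 differences are transitions and 2 are transversions, so P = 2/30 ≈ 0.066667 and Q = 2/30 ≈ 0.066667.
Under the Kimura two-parameter model, d = −½ ln(1 − 2P − Q) − ¼ ln(1 − 2Q).
1 − 2P − Q = 0.799999, giving −½ ln(0.799999) = 0.111572.
1 − 2Q = 0.866666, giving −¼ ln(0.866666) = 0.035775.
d = 0.111572 + 0.035775 = 0.147347.

0.147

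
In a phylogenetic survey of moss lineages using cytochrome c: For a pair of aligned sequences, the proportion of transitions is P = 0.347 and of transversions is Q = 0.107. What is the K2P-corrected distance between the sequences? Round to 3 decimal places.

Under the Kimura two-parameter model, d = −½ ln(1 − 2P − Q) − ¼ ln(1 − 2Q).
1 − 2P − Q = 0.199, giving −½ ln(0.199) = 0.807225.
1 − 2Q = 0.786, giving −¼ ln(0.786) = 0.060200.
d = 0.807225 + 0.060200 = 0.867425.

0.867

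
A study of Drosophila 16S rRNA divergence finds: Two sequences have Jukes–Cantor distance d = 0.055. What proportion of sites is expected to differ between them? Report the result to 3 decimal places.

p = (3/4)(1 − e^(−4d/3)) = 0.75 × (1 − e^(-0.073333)) = 0.75 × (1 − 0.929291) = 0.053032.

0.053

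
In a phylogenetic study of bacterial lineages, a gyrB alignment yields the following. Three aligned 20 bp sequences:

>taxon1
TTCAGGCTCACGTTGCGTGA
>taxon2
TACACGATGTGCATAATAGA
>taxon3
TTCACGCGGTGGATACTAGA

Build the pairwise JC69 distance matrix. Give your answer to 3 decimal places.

d(taxon1,taxon2) = 1.207, d(taxon1,taxon3) = 0.687, d(taxon2,taxon3) = 0.304

taxon1–taxon2: 12/20 sites differ → p = 0.6, d = −0.75 ln(1 − 0.8) = 1.207078 ≈ 1.207.
taxon1–taxon3: 9/20 sites differ → p = 0.45, d = −0.75 ln(1 − 0.6) = 0.687218 ≈ 0.687.
taxon2–taxon3: 5/20 sites differ → p = 0.25, d = −0.75 ln(1 − 0.333333) = 0.304098 ≈ 0.304.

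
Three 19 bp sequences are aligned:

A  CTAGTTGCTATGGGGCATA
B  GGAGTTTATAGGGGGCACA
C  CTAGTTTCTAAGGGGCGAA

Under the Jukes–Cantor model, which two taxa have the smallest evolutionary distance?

A–B: 6/19 differ, p = 0.316, d = 0.410.
A–C: 4/19 differ, p = 0.211, d = 0.247.
B–C: 6/19 differ, p = 0.316, d = 0.410.
The smallest distance is between A and C.

A and C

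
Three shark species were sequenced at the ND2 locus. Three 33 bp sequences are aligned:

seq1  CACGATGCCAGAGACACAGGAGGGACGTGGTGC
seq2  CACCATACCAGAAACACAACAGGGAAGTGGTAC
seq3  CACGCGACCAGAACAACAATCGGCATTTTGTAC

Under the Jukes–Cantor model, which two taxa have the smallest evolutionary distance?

seq1–seq2: 7/33 differ, p = 0.212, d = 0.249.
seq1–seq3: 14/33 differ, p = 0.424, d = 0.625.
seq2–seq3: 11/33 differ, p = 0.333, d = 0.441.
The smallest distance is between seq1 and seq2.

seq1 and seq2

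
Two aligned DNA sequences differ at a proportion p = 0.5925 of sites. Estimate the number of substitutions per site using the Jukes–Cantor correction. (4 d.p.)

d = −(3/4) ln(1 − 4p/3) = −0.75 ln(1 − 0.79) = −0.75 ln(0.21)
  = −0.75 × (-1.560648) = 1.170486 substitutions/site.

1.1705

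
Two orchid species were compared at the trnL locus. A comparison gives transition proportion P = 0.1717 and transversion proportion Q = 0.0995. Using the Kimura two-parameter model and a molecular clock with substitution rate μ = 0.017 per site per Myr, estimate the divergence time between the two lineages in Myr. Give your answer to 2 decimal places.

10.23

Under the Kimura two-parameter model, d = −½ ln(1 − 2P − Q) − ¼ ln(1 − 2Q).
1 − 2P − Q = 0.5571, giving −½ ln(0.5571) = 0.292505.
1 − 2Q = 0.801, giving −¼ ln(0.801) = 0.055474.
d = 0.292505 + 0.055474 = 0.347979.
Under a molecular clock d = 2μt, so t = d/(2μ) = 0.347979 / (2 × 0.017) = 10.23 Myr.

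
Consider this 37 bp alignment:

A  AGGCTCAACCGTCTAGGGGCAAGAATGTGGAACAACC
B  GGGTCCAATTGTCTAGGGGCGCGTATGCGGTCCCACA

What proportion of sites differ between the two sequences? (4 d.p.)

The sequences differ at 13 of 37 positions.
p = 13/37 = 0.351351… ≈ 0.3514 (to 4 d.p.).

0.3514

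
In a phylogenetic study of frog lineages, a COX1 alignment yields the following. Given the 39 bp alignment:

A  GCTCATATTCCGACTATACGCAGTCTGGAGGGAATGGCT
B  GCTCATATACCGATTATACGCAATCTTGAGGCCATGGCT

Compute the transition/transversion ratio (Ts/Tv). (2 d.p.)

Transitions are A↔G and C↔T; transversions are all other mismatches.
Transitions: 2. Transversions: 4.
R = 2/4 = 0.50.

0.50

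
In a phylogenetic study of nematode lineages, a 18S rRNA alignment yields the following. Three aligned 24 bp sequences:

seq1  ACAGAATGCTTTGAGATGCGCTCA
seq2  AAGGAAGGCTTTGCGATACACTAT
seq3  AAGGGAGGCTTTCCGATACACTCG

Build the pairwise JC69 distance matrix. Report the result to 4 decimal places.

d(seq1,seq2) = 0.4408, d(seq1,seq3) = 0.5199, d(seq2,seq3) = 0.1885

seq1–seq2: 8/24 sites differ → p ≈ 0.333333, d = −0.75 ln(1 − 0.444444) = 0.440839 ≈ 0.4408.
seq1–seq3: 9/24 sites differ → p = 0.375, d = −0.75 ln(1 − 0.5) = 0.519860 ≈ 0.5199.
seq2–seq3: 4/24 sites differ → p ≈ 0.166667, d = −0.75 ln(1 − 0.222223) = 0.188487 ≈ 0.1885.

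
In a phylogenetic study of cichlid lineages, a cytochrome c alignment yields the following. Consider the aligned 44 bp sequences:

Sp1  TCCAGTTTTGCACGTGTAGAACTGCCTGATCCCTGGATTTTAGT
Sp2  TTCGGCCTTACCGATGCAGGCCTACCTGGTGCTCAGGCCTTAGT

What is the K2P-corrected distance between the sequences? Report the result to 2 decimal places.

Of 44 sites, 16 differences are transitions and 4 are transversions, so P = 16/44 ≈ 0.363636 and Q = 4/44 ≈ 0.090909.
Under the Kimura two-parameter model, d = −½ ln(1 − 2P − Q) − ¼ ln(1 − 2Q).
1 − 2P − Q = 0.181819, giving −½ ln(0.181819) = 0.852372.
1 − 2Q = 0.818182, giving −¼ ln(0.818182) = 0.050168.
d = 0.852372 + 0.050168 = 0.902540.

0.90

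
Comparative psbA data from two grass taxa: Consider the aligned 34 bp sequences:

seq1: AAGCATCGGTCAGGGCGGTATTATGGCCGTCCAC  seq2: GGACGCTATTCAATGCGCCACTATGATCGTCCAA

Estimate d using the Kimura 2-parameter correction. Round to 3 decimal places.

Of 34 sites, 12 differences are transitions and 4 are transversions, so P = 12/34 ≈ 0.352941 and Q = 4/34 ≈ 0.117647.
Under the Kimura two-parameter model, d = −½ ln(1 − 2P − Q) − ¼ ln(1 − 2Q).
1 − 2P − Q = 0.176471, giving −½ ln(0.176471) = 0.867299.
1 − 2Q = 0.764706, giving −¼ ln(0.764706) = 0.067066.
d = 0.867299 + 0.067066 = 0.934365.

0.934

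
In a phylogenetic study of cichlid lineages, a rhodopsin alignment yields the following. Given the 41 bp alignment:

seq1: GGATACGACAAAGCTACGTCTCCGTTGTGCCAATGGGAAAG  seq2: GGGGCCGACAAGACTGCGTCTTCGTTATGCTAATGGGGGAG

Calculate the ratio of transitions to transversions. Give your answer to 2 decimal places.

Transitions are A↔G and C↔T; transversions are all other mismatches.
Transitions: 9. Transversions: 2.
R = 9/2 = 4.50.

4.50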